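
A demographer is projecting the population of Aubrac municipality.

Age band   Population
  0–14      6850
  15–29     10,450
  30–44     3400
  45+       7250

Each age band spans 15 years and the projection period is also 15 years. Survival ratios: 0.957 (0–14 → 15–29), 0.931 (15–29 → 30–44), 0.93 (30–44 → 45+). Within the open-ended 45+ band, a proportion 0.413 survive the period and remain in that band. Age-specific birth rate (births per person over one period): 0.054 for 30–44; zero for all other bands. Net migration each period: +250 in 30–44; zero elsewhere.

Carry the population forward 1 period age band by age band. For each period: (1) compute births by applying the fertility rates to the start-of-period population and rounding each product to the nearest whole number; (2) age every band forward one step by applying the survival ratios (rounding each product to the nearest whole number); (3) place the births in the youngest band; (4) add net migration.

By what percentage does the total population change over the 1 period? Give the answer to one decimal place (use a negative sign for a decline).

(Bands numbered youngest = 1 to oldest = 4.)
[period 1]
Births: 3400 * 0.054 = 184
Band 2: 6850 * 0.957 = 6555
Band 3: 10450 * 0.931 = 9729
Band 4: 3400 * 0.93 + 7250 * 0.413 = 3162 + 2994 = 6156
Net migration: Band 3 + 250 → 9979
Giving 184 / 6555 / 9979 / 6156.
Total: 27950 → 22874; change = -5076; percentage change = -18.2%

-18.2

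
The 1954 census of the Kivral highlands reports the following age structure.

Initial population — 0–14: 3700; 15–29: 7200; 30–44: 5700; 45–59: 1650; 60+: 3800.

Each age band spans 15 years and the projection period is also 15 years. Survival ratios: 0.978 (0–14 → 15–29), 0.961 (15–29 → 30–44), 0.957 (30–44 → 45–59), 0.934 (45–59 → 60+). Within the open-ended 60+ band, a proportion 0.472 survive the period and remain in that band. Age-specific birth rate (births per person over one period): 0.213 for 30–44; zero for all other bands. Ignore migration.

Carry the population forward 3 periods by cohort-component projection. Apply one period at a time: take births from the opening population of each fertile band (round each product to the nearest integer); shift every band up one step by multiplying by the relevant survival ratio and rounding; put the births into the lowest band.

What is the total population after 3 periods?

Period 1.
Births: 5700 × 0.213 = 1214
15–29: 3700 × 0.978 = 3619
30–44: 7200 × 0.961 = 6919
45–59: 5700 × 0.957 = 5455
60+: 1650 × 0.934 + 3800 × 0.472 = 1541 + 1794 = 3335
→ [1214, 3619, 6919, 5455, 3335]
Period 2.
Births: 6919 × 0.213 = 1474
15–29: 1214 × 0.978 = 1187
30–44: 3619 × 0.961 = 3478
45–59: 6919 × 0.957 = 6621
60+: 5455 × 0.934 + 3335 × 0.472 = 5095 + 1574 = 6669
→ [1474, 1187, 3478, 6621, 6669]
Period 3.
Births: 3478 × 0.213 = 741
15–29: 1474 × 0.978 = 1442
30–44: 1187 × 0.961 = 1141
45–59: 3478 × 0.957 = 3328
60+: 6621 × 0.934 + 6669 × 0.472 = 6184 + 3148 = 9332
→ [741, 1442, 1141, 3328, 9332]
Total after period 3: 741 + 1442 + 1141 + 3328 + 9332 = 15984

15984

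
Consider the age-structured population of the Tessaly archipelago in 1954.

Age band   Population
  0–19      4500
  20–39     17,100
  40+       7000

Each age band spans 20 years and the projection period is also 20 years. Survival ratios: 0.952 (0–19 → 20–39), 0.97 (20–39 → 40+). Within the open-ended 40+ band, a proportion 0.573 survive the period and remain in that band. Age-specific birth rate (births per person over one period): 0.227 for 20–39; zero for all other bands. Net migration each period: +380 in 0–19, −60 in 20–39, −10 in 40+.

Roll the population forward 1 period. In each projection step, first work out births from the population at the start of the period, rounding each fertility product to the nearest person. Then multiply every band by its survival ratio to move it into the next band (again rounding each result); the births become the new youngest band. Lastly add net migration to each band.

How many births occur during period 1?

3882

After projecting period 1:
Births: 17100 × 0.227 = 3882
20–39: 4500 × 0.952 = 4284
40+: 17100 × 0.97 + 7000 × 0.573 = 16587 + 4011 = 20598
Net migration: 0–19 + 380 → 4262; 20–39 − 60 → 4224; 40+ − 10 → 20588
Population now: 0–19=4262, 20–39=4224, 40+=20588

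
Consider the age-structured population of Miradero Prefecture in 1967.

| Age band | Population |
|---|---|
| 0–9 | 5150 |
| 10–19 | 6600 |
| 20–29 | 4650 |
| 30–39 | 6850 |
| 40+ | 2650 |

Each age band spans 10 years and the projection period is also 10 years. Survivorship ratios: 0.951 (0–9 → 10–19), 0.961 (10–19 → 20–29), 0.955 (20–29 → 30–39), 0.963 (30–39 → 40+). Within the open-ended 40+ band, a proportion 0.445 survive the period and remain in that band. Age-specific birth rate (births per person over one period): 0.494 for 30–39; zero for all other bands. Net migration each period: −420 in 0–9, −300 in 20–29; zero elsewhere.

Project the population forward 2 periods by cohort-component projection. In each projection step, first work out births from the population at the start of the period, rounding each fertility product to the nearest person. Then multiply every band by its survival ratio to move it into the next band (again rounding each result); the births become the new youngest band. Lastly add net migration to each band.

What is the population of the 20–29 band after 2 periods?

4407

Numbering the bands 1..5 from youngest to oldest:
— Period 1 —
Births: 6850 × 0.494 = 3384
Band 2: 5150 × 0.951 = 4898
Band 3: 6600 × 0.961 = 6343
Band 4: 4650 × 0.955 = 4441
Band 5: 6850 × 0.963 + 2650 × 0.445 = 6597 + 1179 = 7776
Net migration: Band 1 − 420 → 2964; Band 3 − 300 → 6043
End of period: [2964, 4898, 6043, 4441, 7776]
— Period 2 —
Births: 4441 × 0.494 = 2194
Band 2: 2964 × 0.951 = 2819
Band 3: 4898 × 0.961 = 4707
Band 4: 6043 × 0.955 = 5771
Band 5: 4441 × 0.963 + 7776 × 0.445 = 4277 + 3460 = 7737
Net migration: Band 1 − 420 → 1774; Band 3 − 300 → 4407
End of period: [1774, 2819, 4407, 5771, 7737]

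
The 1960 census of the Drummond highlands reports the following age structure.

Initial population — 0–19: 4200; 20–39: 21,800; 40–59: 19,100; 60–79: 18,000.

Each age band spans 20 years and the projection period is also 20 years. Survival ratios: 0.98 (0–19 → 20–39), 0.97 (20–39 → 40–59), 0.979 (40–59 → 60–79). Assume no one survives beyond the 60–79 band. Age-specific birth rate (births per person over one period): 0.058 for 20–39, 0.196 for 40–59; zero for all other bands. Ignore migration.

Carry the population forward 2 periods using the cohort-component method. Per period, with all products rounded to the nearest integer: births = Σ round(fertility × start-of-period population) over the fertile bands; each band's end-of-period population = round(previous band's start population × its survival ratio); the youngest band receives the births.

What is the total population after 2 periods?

Numbering the groups 1..4 from youngest to oldest:
Period 1.
Births: 21800 * 0.058 = 1264, 19100 * 0.196 = 3744 → total 5008
Group 2: 4200 * 0.98 = 4116
Group 3: 21800 * 0.97 = 21146
Group 4: 19100 * 0.979 = 18699
End of period: [5008, 4116, 21146, 18699]
Period 2.
Births: 4116 * 0.058 = 239, 21146 * 0.196 = 4145 → total 4384
Group 2: 5008 * 0.98 = 4908
Group 3: 4116 * 0.97 = 3993
Group 4: 21146 * 0.979 = 20702
End of period: [4384, 4908, 3993, 20702]
Total after period 2: 4384 + 4908 + 3993 + 20702 = 33987

33987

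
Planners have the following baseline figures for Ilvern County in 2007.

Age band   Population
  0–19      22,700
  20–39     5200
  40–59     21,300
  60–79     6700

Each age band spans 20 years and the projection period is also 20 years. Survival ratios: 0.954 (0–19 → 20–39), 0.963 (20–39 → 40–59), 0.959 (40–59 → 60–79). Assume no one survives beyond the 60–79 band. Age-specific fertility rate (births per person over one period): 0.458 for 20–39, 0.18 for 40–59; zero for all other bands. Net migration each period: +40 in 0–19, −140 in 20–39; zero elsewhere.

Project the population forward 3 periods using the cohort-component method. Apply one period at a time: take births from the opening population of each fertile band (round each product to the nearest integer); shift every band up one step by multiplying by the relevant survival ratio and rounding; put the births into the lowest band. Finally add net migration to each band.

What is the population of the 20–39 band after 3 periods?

10158

(Bands numbered youngest = 1 to oldest = 4.)
Period 1:
Births: 5200 × 0.458 = 2382  |  21300 × 0.18 = 3834 — total 6216
Band 2: 22700 × 0.954 = 21656
Band 3: 5200 × 0.963 = 5008
Band 4: 21300 × 0.959 = 20427
Net migration: Band 1 + 40 → 6256; Band 2 − 140 → 21516
→ [6256, 21516, 5008, 20427]
Period 2:
Births: 21516 × 0.458 = 9854  |  5008 × 0.18 = 901 — total 10755
Band 2: 6256 × 0.954 = 5968
Band 3: 21516 × 0.963 = 20720
Band 4: 5008 × 0.959 = 4803
Net migration: Band 1 + 40 → 10795; Band 2 − 140 → 5828
→ [10795, 5828, 20720, 4803]
Period 3:
Births: 5828 × 0.458 = 2669  |  20720 × 0.18 = 3730 — total 6399
Band 2: 10795 × 0.954 = 10298
Band 3: 5828 × 0.963 = 5612
Band 4: 20720 × 0.959 = 19870
Net migration: Band 1 + 40 → 6439; Band 2 − 140 → 10158
→ [6439, 10158, 5612, 19870]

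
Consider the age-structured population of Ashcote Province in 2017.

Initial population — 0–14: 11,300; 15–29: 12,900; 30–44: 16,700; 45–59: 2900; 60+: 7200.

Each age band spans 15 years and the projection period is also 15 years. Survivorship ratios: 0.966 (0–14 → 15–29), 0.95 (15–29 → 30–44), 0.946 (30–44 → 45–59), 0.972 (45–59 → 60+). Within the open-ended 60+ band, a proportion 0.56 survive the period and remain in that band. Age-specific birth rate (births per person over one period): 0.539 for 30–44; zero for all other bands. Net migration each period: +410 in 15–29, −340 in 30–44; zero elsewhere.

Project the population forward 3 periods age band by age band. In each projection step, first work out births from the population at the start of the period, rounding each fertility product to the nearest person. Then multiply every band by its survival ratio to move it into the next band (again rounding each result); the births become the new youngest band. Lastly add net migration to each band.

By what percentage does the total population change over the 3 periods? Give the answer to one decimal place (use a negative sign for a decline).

2.2

Let group 1 be 0–14 through group 5 = 60+.
Period 1:
Births: 16700 × 0.539 = 9001
Group 2: 11300 × 0.966 = 10916
Group 3: 12900 × 0.95 = 12255
Group 4: 16700 × 0.946 = 15798
Group 5: 2900 × 0.972 + 7200 × 0.56 = 2819 + 4032 = 6851
Net migration: Group 2 + 410 → 11326; Group 3 − 340 → 11915
→ [9001, 11326, 11915, 15798, 6851]
Period 2:
Births: 11915 × 0.539 = 6422
Group 2: 9001 × 0.966 = 8695
Group 3: 11326 × 0.95 = 10760
Group 4: 11915 × 0.946 = 11272
Group 5: 15798 × 0.972 + 6851 × 0.56 = 15356 + 3837 = 19193
Net migration: Group 2 + 410 → 9105; Group 3 − 340 → 10420
→ [6422, 9105, 10420, 11272, 19193]
Period 3:
Births: 10420 × 0.539 = 5616
Group 2: 6422 × 0.966 = 6204
Group 3: 9105 × 0.95 = 8650
Group 4: 10420 × 0.946 = 9857
Group 5: 11272 × 0.972 + 19193 × 0.56 = 10956 + 10748 = 21704
Net migration: Group 2 + 410 → 6614; Group 3 − 340 → 8310
→ [5616, 6614, 8310, 9857, 21704]
Total: 51000 → 52101; change = 1101; percentage change = 2.2%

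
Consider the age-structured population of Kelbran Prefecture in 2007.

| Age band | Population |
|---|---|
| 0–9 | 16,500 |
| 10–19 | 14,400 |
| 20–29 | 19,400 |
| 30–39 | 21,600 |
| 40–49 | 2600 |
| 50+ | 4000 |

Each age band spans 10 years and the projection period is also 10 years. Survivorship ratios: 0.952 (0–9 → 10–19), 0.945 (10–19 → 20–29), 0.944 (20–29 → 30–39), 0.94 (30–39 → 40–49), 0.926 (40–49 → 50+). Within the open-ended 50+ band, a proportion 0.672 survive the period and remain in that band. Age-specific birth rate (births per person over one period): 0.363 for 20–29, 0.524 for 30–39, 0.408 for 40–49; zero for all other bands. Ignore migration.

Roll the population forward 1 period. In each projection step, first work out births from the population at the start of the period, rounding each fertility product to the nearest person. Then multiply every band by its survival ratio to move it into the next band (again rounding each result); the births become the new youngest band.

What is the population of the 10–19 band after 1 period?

After projecting period 1:
Births: 19400 * 0.363 = 7042, 21600 * 0.524 = 11318, 2600 * 0.408 = 1061 → 19421
10–19: 16500 * 0.952 = 15708
20–29: 14400 * 0.945 = 13608
30–39: 19400 * 0.944 = 18314
40–49: 21600 * 0.94 = 20304
50+: 2600 * 0.926 + 4000 * 0.672 = 2408 + 2688 = 5096
End of period: [19421, 15708, 13608, 18314, 20304, 5096]

15708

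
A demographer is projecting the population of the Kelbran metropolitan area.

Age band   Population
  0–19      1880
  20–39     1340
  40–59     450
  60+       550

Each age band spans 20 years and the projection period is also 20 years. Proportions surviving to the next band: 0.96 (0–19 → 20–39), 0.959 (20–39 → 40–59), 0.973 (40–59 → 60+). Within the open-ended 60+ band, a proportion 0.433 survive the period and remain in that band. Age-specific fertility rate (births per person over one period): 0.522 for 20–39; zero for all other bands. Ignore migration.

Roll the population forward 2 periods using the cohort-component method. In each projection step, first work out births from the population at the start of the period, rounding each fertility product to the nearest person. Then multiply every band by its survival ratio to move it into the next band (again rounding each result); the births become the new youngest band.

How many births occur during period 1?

— Period 1 —
Births: 1340 * 0.522 = 699
20–39: 1880 * 0.96 = 1805
40–59: 1340 * 0.959 = 1285
60+: 450 * 0.973 + 550 * 0.433 = 438 + 238 = 676
Giving 699 / 1805 / 1285 / 676.

699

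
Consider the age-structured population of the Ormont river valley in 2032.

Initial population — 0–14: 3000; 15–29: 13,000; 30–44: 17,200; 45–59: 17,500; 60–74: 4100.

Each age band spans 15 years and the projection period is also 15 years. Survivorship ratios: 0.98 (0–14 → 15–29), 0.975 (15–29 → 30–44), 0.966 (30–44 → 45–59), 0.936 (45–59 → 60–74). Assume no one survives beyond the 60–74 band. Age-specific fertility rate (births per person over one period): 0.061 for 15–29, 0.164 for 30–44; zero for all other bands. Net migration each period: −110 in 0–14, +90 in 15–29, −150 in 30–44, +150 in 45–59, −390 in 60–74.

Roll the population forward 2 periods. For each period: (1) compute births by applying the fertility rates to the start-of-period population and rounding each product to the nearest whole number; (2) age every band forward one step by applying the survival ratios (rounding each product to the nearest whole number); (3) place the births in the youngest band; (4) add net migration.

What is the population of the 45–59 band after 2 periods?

12249

(Bands numbered youngest = 1 to oldest = 5.)
After projecting period 1:
Births: 13000 * 0.061 = 793 ; 17200 * 0.164 = 2821 → total 3614
Band 2: 3000 * 0.98 = 2940
Band 3: 13000 * 0.975 = 12675
Band 4: 17200 * 0.966 = 16615
Band 5: 17500 * 0.936 = 16380
Net migration: Band 1 − 110 → 3504; Band 2 + 90 → 3030; Band 3 − 150 → 12525; Band 4 + 150 → 16765; Band 5 − 390 → 15990
Giving 3504 / 3030 / 12525 / 16765 / 15990.
After projecting period 2:
Births: 3030 * 0.061 = 185 ; 12525 * 0.164 = 2054 → total 2239
Band 2: 3504 * 0.98 = 3434
Band 3: 3030 * 0.975 = 2954
Band 4: 12525 * 0.966 = 12099
Band 5: 16765 * 0.936 = 15692
Net migration: Band 1 − 110 → 2129; Band 2 + 90 → 3524; Band 3 − 150 → 2804; Band 4 + 150 → 12249; Band 5 − 390 → 15302
Giving 2129 / 3524 / 2804 / 12249 / 15302.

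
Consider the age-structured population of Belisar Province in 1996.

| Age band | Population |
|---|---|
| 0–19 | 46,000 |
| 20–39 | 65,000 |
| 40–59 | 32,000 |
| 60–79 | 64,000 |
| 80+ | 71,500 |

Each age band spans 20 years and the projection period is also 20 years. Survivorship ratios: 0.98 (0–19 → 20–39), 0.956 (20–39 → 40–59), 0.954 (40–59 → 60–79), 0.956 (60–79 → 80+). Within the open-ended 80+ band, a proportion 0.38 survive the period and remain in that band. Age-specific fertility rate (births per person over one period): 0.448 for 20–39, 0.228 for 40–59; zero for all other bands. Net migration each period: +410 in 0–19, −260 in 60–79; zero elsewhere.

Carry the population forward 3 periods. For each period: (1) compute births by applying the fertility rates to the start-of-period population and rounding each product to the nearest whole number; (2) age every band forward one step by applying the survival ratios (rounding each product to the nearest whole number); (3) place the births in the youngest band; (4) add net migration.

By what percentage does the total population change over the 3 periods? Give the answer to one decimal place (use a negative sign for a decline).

Period 1:
Births: 65000 × 0.448 = 29120  |  32000 × 0.228 = 7296 → 36416
20–39: 46000 × 0.98 = 45080
40–59: 65000 × 0.956 = 62140
60–79: 32000 × 0.954 = 30528
80+: 64000 × 0.956 + 71500 × 0.38 = 61184 + 27170 = 88354
Net migration: 0–19 + 410 → 36826; 60–79 − 260 → 30268
End of period: [36826, 45080, 62140, 30268, 88354]
Period 2:
Births: 45080 × 0.448 = 20196  |  62140 × 0.228 = 14168 → 34364
20–39: 36826 × 0.98 = 36089
40–59: 45080 × 0.956 = 43096
60–79: 62140 × 0.954 = 59282
80+: 30268 × 0.956 + 88354 × 0.38 = 28936 + 33575 = 62511
Net migration: 0–19 + 410 → 34774; 60–79 − 260 → 59022
End of period: [34774, 36089, 43096, 59022, 62511]
Period 3:
Births: 36089 × 0.448 = 16168  |  43096 × 0.228 = 9826 → 25994
20–39: 34774 × 0.98 = 34079
40–59: 36089 × 0.956 = 34501
60–79: 43096 × 0.954 = 41114
80+: 59022 × 0.956 + 62511 × 0.38 = 56425 + 23754 = 80179
Net migration: 0–19 + 410 → 26404; 60–79 − 260 → 40854
End of period: [26404, 34079, 34501, 40854, 80179]
Total: 278500 → 216017; change = -62483; percentage change = -22.4%

-22.4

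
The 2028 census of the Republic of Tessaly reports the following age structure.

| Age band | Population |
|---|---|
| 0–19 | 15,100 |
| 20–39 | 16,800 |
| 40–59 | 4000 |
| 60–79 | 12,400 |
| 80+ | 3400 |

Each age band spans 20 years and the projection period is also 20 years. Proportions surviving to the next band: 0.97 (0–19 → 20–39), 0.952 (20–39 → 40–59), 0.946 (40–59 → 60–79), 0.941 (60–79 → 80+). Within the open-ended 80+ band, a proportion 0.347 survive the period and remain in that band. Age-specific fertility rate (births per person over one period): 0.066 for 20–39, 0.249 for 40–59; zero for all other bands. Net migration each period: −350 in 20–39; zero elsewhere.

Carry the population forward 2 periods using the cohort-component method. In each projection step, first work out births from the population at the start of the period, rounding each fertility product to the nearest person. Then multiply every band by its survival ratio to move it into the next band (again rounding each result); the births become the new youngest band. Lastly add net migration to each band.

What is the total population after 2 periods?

43379

Numbering the bands 1..5 from youngest to oldest:
After projecting period 1:
Births: 16800 * 0.066 = 1109 ; 4000 * 0.249 = 996 ⇒ total 2105
Band 2: 15100 * 0.97 = 14647
Band 3: 16800 * 0.952 = 15994
Band 4: 4000 * 0.946 = 3784
Band 5: 12400 * 0.941 + 3400 * 0.347 = 11668 + 1180 = 12848
Net migration: Band 2 − 350 → 14297
End of period: [2105, 14297, 15994, 3784, 12848]
After projecting period 2:
Births: 14297 * 0.066 = 944 ; 15994 * 0.249 = 3983 ⇒ total 4927
Band 2: 2105 * 0.97 = 2042
Band 3: 14297 * 0.952 = 13611
Band 4: 15994 * 0.946 = 15130
Band 5: 3784 * 0.941 + 12848 * 0.347 = 3561 + 4458 = 8019
Net migration: Band 2 − 350 → 1692
End of period: [4927, 1692, 13611, 15130, 8019]
Total after period 2: 4927 + 1692 + 13611 + 15130 + 8019 = 43379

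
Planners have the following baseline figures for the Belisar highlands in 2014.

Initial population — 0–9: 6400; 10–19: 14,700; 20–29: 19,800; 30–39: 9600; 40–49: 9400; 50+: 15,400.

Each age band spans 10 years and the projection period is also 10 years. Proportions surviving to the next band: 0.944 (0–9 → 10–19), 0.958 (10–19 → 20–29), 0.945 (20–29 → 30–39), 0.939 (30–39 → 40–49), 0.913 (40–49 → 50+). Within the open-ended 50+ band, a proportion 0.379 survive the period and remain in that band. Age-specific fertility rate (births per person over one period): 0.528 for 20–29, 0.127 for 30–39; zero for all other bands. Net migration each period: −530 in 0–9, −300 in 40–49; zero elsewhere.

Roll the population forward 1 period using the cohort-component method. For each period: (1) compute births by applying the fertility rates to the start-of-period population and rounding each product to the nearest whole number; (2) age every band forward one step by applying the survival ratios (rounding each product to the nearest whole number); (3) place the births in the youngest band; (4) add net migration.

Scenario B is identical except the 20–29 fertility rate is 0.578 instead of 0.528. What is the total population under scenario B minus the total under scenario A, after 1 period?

— Period 1 —
Births: 19800 * 0.528 = 10454 ; 9600 * 0.127 = 1219 → total 11673
10–19: 6400 * 0.944 = 6042
20–29: 14700 * 0.958 = 14083
30–39: 19800 * 0.945 = 18711
40–49: 9600 * 0.939 = 9014
50+: 9400 * 0.913 + 15400 * 0.379 = 8582 + 5837 = 14419
Net migration: 0–9 − 530 → 11143; 40–49 − 300 → 8714
Population now: 0–9=11143, 10–19=6042, 20–29=14083, 30–39=18711, 40–49=8714, 50+=14419
Scenario A total after 1 period: 73112
Scenario B projection —
— Period 1 —
Births: 19800 * 0.578 = 11444 ; 9600 * 0.127 = 1219 → total 12663
10–19: 6400 * 0.944 = 6042
20–29: 14700 * 0.958 = 14083
30–39: 19800 * 0.945 = 18711
40–49: 9600 * 0.939 = 9014
50+: 9400 * 0.913 + 15400 * 0.379 = 8582 + 5837 = 14419
Net migration: 0–9 − 530 → 12133; 40–49 − 300 → 8714
Population now: 0–9=12133, 10–19=6042, 20–29=14083, 30–39=18711, 40–49=8714, 50+=14419
Scenario B total after 1 period: 74102
Difference B − A = 74102 − 73112 = 990

990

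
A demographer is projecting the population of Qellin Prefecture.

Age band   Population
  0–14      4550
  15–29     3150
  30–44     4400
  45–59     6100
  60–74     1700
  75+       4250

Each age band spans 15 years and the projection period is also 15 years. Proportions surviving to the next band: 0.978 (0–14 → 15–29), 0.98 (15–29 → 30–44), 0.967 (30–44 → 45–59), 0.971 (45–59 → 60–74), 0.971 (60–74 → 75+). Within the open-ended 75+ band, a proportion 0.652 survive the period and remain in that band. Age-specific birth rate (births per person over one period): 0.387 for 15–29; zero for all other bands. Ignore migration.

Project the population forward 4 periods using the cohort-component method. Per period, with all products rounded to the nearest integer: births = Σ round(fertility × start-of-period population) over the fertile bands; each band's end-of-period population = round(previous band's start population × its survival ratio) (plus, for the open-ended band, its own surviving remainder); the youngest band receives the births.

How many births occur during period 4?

[period 1]
Births: 3150 * 0.387 = 1219
15–29: 4550 * 0.978 = 4450
30–44: 3150 * 0.98 = 3087
45–59: 4400 * 0.967 = 4255
60–74: 6100 * 0.971 = 5923
75+: 1700 * 0.971 + 4250 * 0.652 = 1651 + 2771 = 4422
Population now: 0–14=1219, 15–29=4450, 30–44=3087, 45–59=4255, 60–74=5923, 75+=4422
[period 2]
Births: 4450 * 0.387 = 1722
15–29: 1219 * 0.978 = 1192
30–44: 4450 * 0.98 = 4361
45–59: 3087 * 0.967 = 2985
60–74: 4255 * 0.971 = 4132
75+: 5923 * 0.971 + 4422 * 0.652 = 5751 + 2883 = 8634
Population now: 0–14=1722, 15–29=1192, 30–44=4361, 45–59=2985, 60–74=4132, 75+=8634
[period 3]
Births: 1192 * 0.387 = 461
15–29: 1722 * 0.978 = 1684
30–44: 1192 * 0.98 = 1168
45–59: 4361 * 0.967 = 4217
60–74: 2985 * 0.971 = 2898
75+: 4132 * 0.971 + 8634 * 0.652 = 4012 + 5629 = 9641
Population now: 0–14=461, 15–29=1684, 30–44=1168, 45–59=4217, 60–74=2898, 75+=9641
[period 4]
Births: 1684 * 0.387 = 652
15–29: 461 * 0.978 = 451
30–44: 1684 * 0.98 = 1650
45–59: 1168 * 0.967 = 1129
60–74: 4217 * 0.971 = 4095
75+: 2898 * 0.971 + 9641 * 0.652 = 2814 + 6286 = 9100
Population now: 0–14=652, 15–29=451, 30–44=1650, 45–59=1129, 60–74=4095, 75+=9100

652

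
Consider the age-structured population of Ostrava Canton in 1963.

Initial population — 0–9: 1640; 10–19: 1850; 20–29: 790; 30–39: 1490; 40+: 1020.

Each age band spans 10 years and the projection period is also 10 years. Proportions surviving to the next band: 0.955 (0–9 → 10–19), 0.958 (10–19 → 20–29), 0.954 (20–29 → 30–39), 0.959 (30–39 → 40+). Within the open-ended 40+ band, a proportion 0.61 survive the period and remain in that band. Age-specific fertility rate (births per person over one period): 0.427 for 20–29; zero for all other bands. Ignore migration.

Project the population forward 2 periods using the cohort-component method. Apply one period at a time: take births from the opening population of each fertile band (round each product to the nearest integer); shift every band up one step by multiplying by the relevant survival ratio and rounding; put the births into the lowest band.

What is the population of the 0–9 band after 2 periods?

757

[period 1]
Births: 790 × 0.427 = 337
10–19: 1640 × 0.955 = 1566
20–29: 1850 × 0.958 = 1772
30–39: 790 × 0.954 = 754
40+: 1490 × 0.959 + 1020 × 0.61 = 1429 + 622 = 2051
→ [337, 1566, 1772, 754, 2051]
[period 2]
Births: 1772 × 0.427 = 757
10–19: 337 × 0.955 = 322
20–29: 1566 × 0.958 = 1500
30–39: 1772 × 0.954 = 1690
40+: 754 × 0.959 + 2051 × 0.61 = 723 + 1251 = 1974
→ [757, 322, 1500, 1690, 1974]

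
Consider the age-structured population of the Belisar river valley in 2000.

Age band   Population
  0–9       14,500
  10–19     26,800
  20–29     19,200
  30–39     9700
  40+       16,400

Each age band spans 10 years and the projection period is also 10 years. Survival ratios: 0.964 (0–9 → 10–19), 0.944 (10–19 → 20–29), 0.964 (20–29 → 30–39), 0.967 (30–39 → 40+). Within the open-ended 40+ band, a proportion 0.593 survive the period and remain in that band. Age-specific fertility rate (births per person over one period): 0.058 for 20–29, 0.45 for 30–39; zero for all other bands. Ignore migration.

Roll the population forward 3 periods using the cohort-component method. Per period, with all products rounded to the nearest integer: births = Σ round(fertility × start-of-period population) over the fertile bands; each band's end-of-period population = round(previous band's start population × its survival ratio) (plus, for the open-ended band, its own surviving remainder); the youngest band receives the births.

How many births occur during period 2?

Numbering the groups 1..5 from youngest to oldest:
Period 1.
Births: 19200 * 0.058 = 1114  |  9700 * 0.45 = 4365 — total 5479
Group 2: 14500 * 0.964 = 13978
Group 3: 26800 * 0.944 = 25299
Group 4: 19200 * 0.964 = 18509
Group 5: 9700 * 0.967 + 16400 * 0.593 = 9380 + 9725 = 19105
Population now: 0–9=5479, 10–19=13978, 20–29=25299, 30–39=18509, 40+=19105
Period 2.
Births: 25299 * 0.058 = 1467  |  18509 * 0.45 = 8329 — total 9796
Group 2: 5479 * 0.964 = 5282
Group 3: 13978 * 0.944 = 13195
Group 4: 25299 * 0.964 = 24388
Group 5: 18509 * 0.967 + 19105 * 0.593 = 17898 + 11329 = 29227
Population now: 0–9=9796, 10–19=5282, 20–29=13195, 30–39=24388, 40+=29227

9796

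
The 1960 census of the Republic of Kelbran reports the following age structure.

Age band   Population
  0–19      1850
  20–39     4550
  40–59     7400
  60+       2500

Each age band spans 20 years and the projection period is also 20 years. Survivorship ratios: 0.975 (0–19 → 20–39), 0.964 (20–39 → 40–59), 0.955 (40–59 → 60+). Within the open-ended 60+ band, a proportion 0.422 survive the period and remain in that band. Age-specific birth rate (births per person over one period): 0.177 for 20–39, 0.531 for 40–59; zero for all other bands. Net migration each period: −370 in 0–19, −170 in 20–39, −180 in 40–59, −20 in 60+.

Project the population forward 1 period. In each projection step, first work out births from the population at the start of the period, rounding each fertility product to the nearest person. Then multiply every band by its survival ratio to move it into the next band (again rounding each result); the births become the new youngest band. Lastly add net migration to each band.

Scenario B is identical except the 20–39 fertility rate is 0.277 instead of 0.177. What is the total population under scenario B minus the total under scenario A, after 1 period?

455

[period 1]
Births: 4550 × 0.177 = 805  |  7400 × 0.531 = 3929 → 4734
20–39: 1850 × 0.975 = 1804
40–59: 4550 × 0.964 = 4386
60+: 7400 × 0.955 + 2500 × 0.422 = 7067 + 1055 = 8122
Net migration: 0–19 − 370 → 4364; 20–39 − 170 → 1634; 40–59 − 180 → 4206; 60+ − 20 → 8102
Giving 4364 / 1634 / 4206 / 8102.
Scenario A total after 1 period: 18306
Scenario B projection —
[period 1]
Births: 4550 × 0.277 = 1260  |  7400 × 0.531 = 3929 → 5189
20–39: 1850 × 0.975 = 1804
40–59: 4550 × 0.964 = 4386
60+: 7400 × 0.955 + 2500 × 0.422 = 7067 + 1055 = 8122
Net migration: 0–19 − 370 → 4819; 20–39 − 170 → 1634; 40–59 − 180 → 4206; 60+ − 20 → 8102
Giving 4819 / 1634 / 4206 / 8102.
Scenario B total after 1 period: 18761
Difference B − A = 18761 − 18306 = 455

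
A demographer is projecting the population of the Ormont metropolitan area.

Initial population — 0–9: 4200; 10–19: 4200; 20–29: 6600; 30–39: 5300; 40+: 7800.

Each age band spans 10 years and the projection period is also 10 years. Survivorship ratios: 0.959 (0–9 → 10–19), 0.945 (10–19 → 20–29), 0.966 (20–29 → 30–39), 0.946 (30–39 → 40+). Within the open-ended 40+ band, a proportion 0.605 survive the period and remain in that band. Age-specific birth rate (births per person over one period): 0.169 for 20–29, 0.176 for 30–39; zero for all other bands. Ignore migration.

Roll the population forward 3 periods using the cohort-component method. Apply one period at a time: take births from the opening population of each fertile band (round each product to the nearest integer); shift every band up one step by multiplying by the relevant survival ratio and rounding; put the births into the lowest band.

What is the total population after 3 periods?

19409

[period 1]
Births: 6600 × 0.169 = 1115, 5300 × 0.176 = 933 ⇒ total 2048
10–19: 4200 × 0.959 = 4028
20–29: 4200 × 0.945 = 3969
30–39: 6600 × 0.966 = 6376
40+: 5300 × 0.946 + 7800 × 0.605 = 5014 + 4719 = 9733
End of period: [2048, 4028, 3969, 6376, 9733]
[period 2]
Births: 3969 × 0.169 = 671, 6376 × 0.176 = 1122 ⇒ total 1793
10–19: 2048 × 0.959 = 1964
20–29: 4028 × 0.945 = 3806
30–39: 3969 × 0.966 = 3834
40+: 6376 × 0.946 + 9733 × 0.605 = 6032 + 5888 = 11920
End of period: [1793, 1964, 3806, 3834, 11920]
[period 3]
Births: 3806 × 0.169 = 643, 3834 × 0.176 = 675 ⇒ total 1318
10–19: 1793 × 0.959 = 1719
20–29: 1964 × 0.945 = 1856
30–39: 3806 × 0.966 = 3677
40+: 3834 × 0.946 + 11920 × 0.605 = 3627 + 7212 = 10839
End of period: [1318, 1719, 1856, 3677, 10839]
Total after period 3: 1318 + 1719 + 1856 + 3677 + 10839 = 19409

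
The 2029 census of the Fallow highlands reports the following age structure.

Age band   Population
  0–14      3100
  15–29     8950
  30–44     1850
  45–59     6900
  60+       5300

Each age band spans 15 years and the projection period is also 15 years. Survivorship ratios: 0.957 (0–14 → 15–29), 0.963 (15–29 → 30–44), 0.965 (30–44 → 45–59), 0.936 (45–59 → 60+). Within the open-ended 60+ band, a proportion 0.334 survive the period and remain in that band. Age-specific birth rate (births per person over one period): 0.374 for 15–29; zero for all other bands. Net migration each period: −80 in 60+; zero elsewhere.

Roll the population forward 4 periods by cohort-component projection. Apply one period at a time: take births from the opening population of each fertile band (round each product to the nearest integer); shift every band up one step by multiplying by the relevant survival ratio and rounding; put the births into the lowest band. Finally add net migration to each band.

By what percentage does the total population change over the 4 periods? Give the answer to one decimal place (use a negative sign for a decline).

After projecting period 1:
Births: 8950 * 0.374 = 3347
15–29: 3100 * 0.957 = 2967
30–44: 8950 * 0.963 = 8619
45–59: 1850 * 0.965 = 1785
60+: 6900 * 0.936 + 5300 * 0.334 = 6458 + 1770 = 8228
Net migration: 60+ − 80 → 8148
Giving 3347 / 2967 / 8619 / 1785 / 8148.
After projecting period 2:
Births: 2967 * 0.374 = 1110
15–29: 3347 * 0.957 = 3203
30–44: 2967 * 0.963 = 2857
45–59: 8619 * 0.965 = 8317
60+: 1785 * 0.936 + 8148 * 0.334 = 1671 + 2721 = 4392
Net migration: 60+ − 80 → 4312
Giving 1110 / 3203 / 2857 / 8317 / 4312.
After projecting period 3:
Births: 3203 * 0.374 = 1198
15–29: 1110 * 0.957 = 1062
30–44: 3203 * 0.963 = 3084
45–59: 2857 * 0.965 = 2757
60+: 8317 * 0.936 + 4312 * 0.334 = 7785 + 1440 = 9225
Net migration: 60+ − 80 → 9145
Giving 1198 / 1062 / 3084 / 2757 / 9145.
After projecting period 4:
Births: 1062 * 0.374 = 397
15–29: 1198 * 0.957 = 1146
30–44: 1062 * 0.963 = 1023
45–59: 3084 * 0.965 = 2976
60+: 2757 * 0.936 + 9145 * 0.334 = 2581 + 3054 = 5635
Net migration: 60+ − 80 → 5555
Giving 397 / 1146 / 1023 / 2976 / 5555.
Total: 26100 → 11097; change = -15003; percentage change = -57.5%

-57.5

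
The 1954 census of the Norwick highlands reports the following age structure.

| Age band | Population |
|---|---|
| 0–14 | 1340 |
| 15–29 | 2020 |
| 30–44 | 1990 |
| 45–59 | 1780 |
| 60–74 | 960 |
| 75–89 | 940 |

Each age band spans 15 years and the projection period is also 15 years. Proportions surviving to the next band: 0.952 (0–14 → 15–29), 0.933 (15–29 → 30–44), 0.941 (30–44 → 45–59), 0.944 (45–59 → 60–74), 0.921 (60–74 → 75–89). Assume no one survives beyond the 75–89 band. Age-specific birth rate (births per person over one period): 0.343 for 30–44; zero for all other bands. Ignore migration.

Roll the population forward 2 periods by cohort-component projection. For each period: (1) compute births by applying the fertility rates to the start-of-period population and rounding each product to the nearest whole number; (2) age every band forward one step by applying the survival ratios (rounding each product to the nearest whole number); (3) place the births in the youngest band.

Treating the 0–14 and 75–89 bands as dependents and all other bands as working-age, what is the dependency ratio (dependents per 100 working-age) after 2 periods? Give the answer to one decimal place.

Period 1.
Births: 1990 × 0.343 = 683
15–29: 1340 × 0.952 = 1276
30–44: 2020 × 0.933 = 1885
45–59: 1990 × 0.941 = 1873
60–74: 1780 × 0.944 = 1680
75–89: 960 × 0.921 = 884
Giving 683 / 1276 / 1885 / 1873 / 1680 / 884.
Period 2.
Births: 1885 × 0.343 = 647
15–29: 683 × 0.952 = 650
30–44: 1276 × 0.933 = 1191
45–59: 1885 × 0.941 = 1774
60–74: 1873 × 0.944 = 1768
75–89: 1680 × 0.921 = 1547
Giving 647 / 650 / 1191 / 1774 / 1768 / 1547.
Dependents (band 0–14 + band 75–89) = 647 + 1547 = 2194; working-age = 5383; ratio = 2194/5383 × 100 = 40.8

40.8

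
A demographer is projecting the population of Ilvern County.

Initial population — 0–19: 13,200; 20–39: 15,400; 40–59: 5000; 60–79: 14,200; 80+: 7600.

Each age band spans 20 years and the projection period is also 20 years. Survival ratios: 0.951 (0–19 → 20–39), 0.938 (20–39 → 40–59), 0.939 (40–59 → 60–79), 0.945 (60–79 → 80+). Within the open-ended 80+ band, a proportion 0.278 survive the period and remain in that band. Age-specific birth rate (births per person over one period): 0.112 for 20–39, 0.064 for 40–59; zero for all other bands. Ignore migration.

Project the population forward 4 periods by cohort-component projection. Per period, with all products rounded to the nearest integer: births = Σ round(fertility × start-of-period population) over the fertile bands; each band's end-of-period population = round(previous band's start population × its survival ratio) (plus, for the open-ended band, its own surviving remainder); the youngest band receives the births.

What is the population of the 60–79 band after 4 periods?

[period 1]
Births: 15400 × 0.112 = 1725  |  5000 × 0.064 = 320 → 2045
20–39: 13200 × 0.951 = 12553
40–59: 15400 × 0.938 = 14445
60–79: 5000 × 0.939 = 4695
80+: 14200 × 0.945 + 7600 × 0.278 = 13419 + 2113 = 15532
Giving 2045 / 12553 / 14445 / 4695 / 15532.
[period 2]
Births: 12553 × 0.112 = 1406  |  14445 × 0.064 = 924 → 2330
20–39: 2045 × 0.951 = 1945
40–59: 12553 × 0.938 = 11775
60–79: 14445 × 0.939 = 13564
80+: 4695 × 0.945 + 15532 × 0.278 = 4437 + 4318 = 8755
Giving 2330 / 1945 / 11775 / 13564 / 8755.
[period 3]
Births: 1945 × 0.112 = 218  |  11775 × 0.064 = 754 → 972
20–39: 2330 × 0.951 = 2216
40–59: 1945 × 0.938 = 1824
60–79: 11775 × 0.939 = 11057
80+: 13564 × 0.945 + 8755 × 0.278 = 12818 + 2434 = 15252
Giving 972 / 2216 / 1824 / 11057 / 15252.
[period 4]
Births: 2216 × 0.112 = 248  |  1824 × 0.064 = 117 → 365
20–39: 972 × 0.951 = 924
40–59: 2216 × 0.938 = 2079
60–79: 1824 × 0.939 = 1713
80+: 11057 × 0.945 + 15252 × 0.278 = 10449 + 4240 = 14689
Giving 365 / 924 / 2079 / 1713 / 14689.

1713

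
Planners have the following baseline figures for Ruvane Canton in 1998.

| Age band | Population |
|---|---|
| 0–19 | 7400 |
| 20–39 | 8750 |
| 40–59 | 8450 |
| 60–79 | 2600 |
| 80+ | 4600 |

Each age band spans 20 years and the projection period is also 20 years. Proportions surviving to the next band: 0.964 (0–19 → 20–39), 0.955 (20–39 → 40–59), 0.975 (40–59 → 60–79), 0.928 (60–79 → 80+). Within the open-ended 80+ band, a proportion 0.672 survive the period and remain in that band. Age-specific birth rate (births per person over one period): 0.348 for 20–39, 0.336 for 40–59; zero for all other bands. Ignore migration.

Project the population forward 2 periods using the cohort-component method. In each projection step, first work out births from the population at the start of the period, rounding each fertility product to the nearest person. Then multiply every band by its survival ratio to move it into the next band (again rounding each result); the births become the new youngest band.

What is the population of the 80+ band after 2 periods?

Period 1:
Births: 8750 × 0.348 = 3045  |  8450 × 0.336 = 2839 → 5884
20–39: 7400 × 0.964 = 7134
40–59: 8750 × 0.955 = 8356
60–79: 8450 × 0.975 = 8239
80+: 2600 × 0.928 + 4600 × 0.672 = 2413 + 3091 = 5504
End of period: [5884, 7134, 8356, 8239, 5504]
Period 2:
Births: 7134 × 0.348 = 2483  |  8356 × 0.336 = 2808 → 5291
20–39: 5884 × 0.964 = 5672
40–59: 7134 × 0.955 = 6813
60–79: 8356 × 0.975 = 8147
80+: 8239 × 0.928 + 5504 × 0.672 = 7646 + 3699 = 11345
End of period: [5291, 5672, 6813, 8147, 11345]

11345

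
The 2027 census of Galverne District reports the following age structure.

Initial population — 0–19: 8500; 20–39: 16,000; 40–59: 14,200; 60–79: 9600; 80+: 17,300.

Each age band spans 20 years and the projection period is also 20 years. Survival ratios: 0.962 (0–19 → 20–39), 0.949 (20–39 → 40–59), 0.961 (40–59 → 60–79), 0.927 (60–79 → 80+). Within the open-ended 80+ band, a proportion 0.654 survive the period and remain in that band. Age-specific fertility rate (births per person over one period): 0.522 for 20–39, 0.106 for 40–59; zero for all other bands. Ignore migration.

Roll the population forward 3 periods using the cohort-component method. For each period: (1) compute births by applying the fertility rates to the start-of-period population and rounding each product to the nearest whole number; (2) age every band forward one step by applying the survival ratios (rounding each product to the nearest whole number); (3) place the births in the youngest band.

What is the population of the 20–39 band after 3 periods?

5655

Let band 1 be 0–19 through band 5 = 80+.
Period 1.
Births: 16000 × 0.522 = 8352  |  14200 × 0.106 = 1505 ⇒ total 9857
Band 2: 8500 × 0.962 = 8177
Band 3: 16000 × 0.949 = 15184
Band 4: 14200 × 0.961 = 13646
Band 5: 9600 × 0.927 + 17300 × 0.654 = 8899 + 11314 = 20213
Giving 9857 / 8177 / 15184 / 13646 / 20213.
Period 2.
Births: 8177 × 0.522 = 4268  |  15184 × 0.106 = 1610 ⇒ total 5878
Band 2: 9857 × 0.962 = 9482
Band 3: 8177 × 0.949 = 7760
Band 4: 15184 × 0.961 = 14592
Band 5: 13646 × 0.927 + 20213 × 0.654 = 12650 + 13219 = 25869
Giving 5878 / 9482 / 7760 / 14592 / 25869.
Period 3.
Births: 9482 × 0.522 = 4950  |  7760 × 0.106 = 823 ⇒ total 5773
Band 2: 5878 × 0.962 = 5655
Band 3: 9482 × 0.949 = 8998
Band 4: 7760 × 0.961 = 7457
Band 5: 14592 × 0.927 + 25869 × 0.654 = 13527 + 16918 = 30445
Giving 5773 / 5655 / 8998 / 7457 / 30445.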